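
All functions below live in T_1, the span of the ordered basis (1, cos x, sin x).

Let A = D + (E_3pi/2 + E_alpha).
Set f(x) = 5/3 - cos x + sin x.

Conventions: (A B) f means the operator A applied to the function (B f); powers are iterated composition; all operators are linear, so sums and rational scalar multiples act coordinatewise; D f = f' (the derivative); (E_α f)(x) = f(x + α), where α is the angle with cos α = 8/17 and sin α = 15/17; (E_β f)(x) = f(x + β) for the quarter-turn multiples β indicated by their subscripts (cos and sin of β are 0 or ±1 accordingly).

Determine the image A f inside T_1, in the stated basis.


D f = cos x + sin x
E_3pi/2 f = 5/3 - cos x - sin x
E_alpha f = 5/3 + (7/17)cos x + (23/17)sin x
(E_3pi/2 + E_alpha) f = 10/3 - (10/17)cos x + (6/17)sin x
(D + (E_3pi/2 + E_alpha)) f = 10/3 + (7/17)cos x + (23/17)sin x

the result is g(x) = 10/3 + (7/17)cos x + (23/17)sin x


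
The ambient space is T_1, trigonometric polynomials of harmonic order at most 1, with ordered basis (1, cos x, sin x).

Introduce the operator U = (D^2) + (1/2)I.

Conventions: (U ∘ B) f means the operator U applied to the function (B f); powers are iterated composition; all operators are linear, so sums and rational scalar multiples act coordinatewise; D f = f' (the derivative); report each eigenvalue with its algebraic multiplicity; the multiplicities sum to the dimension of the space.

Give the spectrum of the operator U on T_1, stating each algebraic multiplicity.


image of 1: 1/2
image of cos x: -(1/2)cos x
image of sin x: -(1/2)sin x
the matrix is diagonal; its diagonal is (1/2, -1/2, -1/2)
for a triangular matrix the eigenvalues are the diagonal entries, with algebraic multiplicity their repetition count

λ = -1/2 (multiplicity 2), λ = 1/2 (multiplicity 1)


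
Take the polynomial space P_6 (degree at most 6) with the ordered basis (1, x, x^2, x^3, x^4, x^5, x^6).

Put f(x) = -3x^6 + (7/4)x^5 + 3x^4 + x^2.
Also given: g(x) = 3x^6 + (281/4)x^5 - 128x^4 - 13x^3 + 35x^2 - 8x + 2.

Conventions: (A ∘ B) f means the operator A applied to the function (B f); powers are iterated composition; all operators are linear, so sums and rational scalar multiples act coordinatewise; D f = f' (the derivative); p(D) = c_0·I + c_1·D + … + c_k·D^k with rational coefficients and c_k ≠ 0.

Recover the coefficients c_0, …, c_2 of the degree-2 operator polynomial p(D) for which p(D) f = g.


D^0 f = -3x^6 + (7/4)x^5 + 3x^4 + x^2
D^1 f = -18x^5 + (35/4)x^4 + 12x^3 + 2x
D^2 f = -90x^4 + 35x^3 + 36x^2 + 2
matching coefficients of g against c_0 f + c_1 Df + … from the top degree down determines the c_i
solution: c_0 = -1, c_1 = -4, c_2 = 1

c_0 = -1, c_1 = -4, c_2 = 1


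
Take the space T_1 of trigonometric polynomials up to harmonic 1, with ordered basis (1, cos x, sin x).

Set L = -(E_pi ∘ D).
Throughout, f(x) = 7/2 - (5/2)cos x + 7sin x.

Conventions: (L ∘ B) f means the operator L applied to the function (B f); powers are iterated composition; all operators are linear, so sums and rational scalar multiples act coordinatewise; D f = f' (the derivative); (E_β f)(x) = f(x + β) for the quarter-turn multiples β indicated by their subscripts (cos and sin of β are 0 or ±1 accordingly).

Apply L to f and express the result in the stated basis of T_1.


D f = 7cos x + (5/2)sin x
E_pi D f = -7cos x - (5/2)sin x
(-(E_pi ∘ D)) f = 7cos x + (5/2)sin x

the image equals g(x) = 7cos x + (5/2)sin x


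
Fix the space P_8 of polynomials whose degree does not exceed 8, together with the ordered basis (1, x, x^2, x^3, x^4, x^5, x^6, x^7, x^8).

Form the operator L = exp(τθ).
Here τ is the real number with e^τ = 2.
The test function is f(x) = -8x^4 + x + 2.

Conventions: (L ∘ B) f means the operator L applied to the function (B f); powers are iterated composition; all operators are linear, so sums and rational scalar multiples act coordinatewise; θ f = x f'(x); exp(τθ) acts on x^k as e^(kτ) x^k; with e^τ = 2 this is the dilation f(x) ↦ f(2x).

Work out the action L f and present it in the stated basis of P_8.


exp(τθ) x^k = e^(kτ) x^k; with e^τ = 2 this sends x^k to 2^k x^k
x ↦ 2 x
x^4 ↦ 16 x^4
applying this coordinatewise to f: exp(τθ) f = -128x^4 + 2x + 2

the result is g(x) = -128x^4 + 2x + 2


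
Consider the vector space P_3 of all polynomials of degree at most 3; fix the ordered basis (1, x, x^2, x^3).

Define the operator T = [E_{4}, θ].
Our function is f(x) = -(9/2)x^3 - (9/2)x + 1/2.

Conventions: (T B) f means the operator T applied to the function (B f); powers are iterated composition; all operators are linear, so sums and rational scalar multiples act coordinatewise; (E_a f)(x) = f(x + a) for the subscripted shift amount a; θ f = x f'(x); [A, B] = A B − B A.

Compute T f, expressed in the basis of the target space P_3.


the image equals g(x) = -54x^2 - 432x - 882

θ f = -(27/2)x^3 - (9/2)x
E_{4} θ f = -(27/2)x^3 - 162x^2 - (1305/2)x - 882
E_{4} f = -(9/2)x^3 - 54x^2 - (441/2)x - 611/2
θ E_{4} f = -(27/2)x^3 - 108x^2 - (441/2)x
[E_{4}, θ] f = -54x^2 - 432x - 882


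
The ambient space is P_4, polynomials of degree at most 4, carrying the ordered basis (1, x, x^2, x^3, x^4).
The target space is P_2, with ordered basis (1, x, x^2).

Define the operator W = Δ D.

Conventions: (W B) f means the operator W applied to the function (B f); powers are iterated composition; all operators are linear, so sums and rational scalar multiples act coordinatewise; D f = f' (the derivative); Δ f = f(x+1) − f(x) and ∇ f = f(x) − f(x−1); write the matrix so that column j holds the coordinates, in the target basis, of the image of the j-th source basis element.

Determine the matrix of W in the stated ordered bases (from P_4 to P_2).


the matrix is [[0, 0, 2, 3, 4]; [0, 0, 0, 6, 12]; [0, 0, 0, 0, 12]] (rows listed top to bottom)

image of 1: 0
image of x: 0
image of x^2: 2
image of x^3: 6x + 3
image of x^4: 12x^2 + 12x + 4
each image's coordinates form column j of the matrix


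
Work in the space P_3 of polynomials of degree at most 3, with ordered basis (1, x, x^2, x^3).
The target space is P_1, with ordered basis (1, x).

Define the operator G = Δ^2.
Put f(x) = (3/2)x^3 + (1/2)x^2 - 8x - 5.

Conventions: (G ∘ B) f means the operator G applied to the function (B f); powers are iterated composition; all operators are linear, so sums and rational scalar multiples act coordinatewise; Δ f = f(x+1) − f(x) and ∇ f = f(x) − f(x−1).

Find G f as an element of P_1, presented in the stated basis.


g(x) = 9x + 10

Δ f = (9/2)x^2 + (11/2)x - 6
Δ Δ f = 9x + 10


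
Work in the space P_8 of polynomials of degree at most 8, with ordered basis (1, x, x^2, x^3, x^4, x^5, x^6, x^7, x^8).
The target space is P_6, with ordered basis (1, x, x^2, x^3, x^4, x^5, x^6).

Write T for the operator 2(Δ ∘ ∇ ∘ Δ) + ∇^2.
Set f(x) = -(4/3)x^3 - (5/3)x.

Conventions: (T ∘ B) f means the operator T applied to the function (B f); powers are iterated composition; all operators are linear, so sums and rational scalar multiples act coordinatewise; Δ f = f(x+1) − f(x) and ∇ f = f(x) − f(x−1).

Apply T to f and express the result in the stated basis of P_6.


Δ f = -4x^2 - 4x - 3
∇ Δ f = -8x
Δ ∇ Δ f = -8
(2(Δ ∘ ∇ ∘ Δ)) f = -16
∇ f = -4x^2 + 4x - 3
∇ ∇ f = -8x + 8
(2(Δ ∘ ∇ ∘ Δ) + ∇^2) f = -8x - 8

the image equals g(x) = -8x - 8


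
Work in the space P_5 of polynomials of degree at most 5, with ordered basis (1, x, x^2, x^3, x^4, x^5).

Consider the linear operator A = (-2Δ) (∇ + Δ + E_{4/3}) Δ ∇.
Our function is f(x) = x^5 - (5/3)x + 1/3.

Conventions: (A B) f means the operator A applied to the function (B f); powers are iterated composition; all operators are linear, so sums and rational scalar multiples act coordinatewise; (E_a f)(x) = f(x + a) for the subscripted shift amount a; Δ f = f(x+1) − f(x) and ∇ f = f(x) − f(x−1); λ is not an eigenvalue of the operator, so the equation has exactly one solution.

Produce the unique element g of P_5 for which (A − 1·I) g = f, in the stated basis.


write g with unknown coordinates in the stated basis and equate coefficients in (A − 1·I) g = f
solving from the highest basis element down gives g = -x^5 + 120x^2 + (2765/3)x + 673
check: A g = 120x^2 + 920x + 2020/3
so A g − 1·g = x^5 - (5/3)x + 1/3 = f ✓

g(x) = -x^5 + 120x^2 + (2765/3)x + 673


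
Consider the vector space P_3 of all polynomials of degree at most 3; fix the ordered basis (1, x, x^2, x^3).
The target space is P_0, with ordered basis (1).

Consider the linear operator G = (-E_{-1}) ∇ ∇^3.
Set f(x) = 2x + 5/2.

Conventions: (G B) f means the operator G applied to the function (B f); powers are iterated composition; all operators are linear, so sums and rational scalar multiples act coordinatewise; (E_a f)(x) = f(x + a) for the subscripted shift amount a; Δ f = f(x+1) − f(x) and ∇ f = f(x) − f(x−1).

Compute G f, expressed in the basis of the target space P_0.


∇ f = 2
∇ ∇ f = 0
∇ ∇ ∇ f = 0
∇ ∇^3 f = 0
E_{-1} (∇ ∇^3) f = 0
(-E_{-1}) (∇ ∇^3) f = 0

g(x) = 0


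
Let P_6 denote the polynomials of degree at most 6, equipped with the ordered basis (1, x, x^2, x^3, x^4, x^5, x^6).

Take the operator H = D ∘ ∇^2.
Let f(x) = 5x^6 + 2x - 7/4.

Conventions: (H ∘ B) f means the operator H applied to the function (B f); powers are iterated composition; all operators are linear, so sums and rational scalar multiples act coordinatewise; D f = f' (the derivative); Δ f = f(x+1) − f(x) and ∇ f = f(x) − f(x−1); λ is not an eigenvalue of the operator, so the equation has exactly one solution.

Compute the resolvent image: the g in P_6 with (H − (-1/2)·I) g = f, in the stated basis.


write g with unknown coordinates in the stated basis and equate coefficients in (H − (-1/2)·I) g = f
solving from the highest basis element down gives g = 10x^6 - 2400x^3 + 7200x^2 - 8396x + 64793/2
check: H g = 1200x^3 - 3600x^2 + 4200x - 16200
so H g − (-1/2)·g = 5x^6 + 2x - 7/4 = f ✓

g(x) = 10x^6 - 2400x^3 + 7200x^2 - 8396x + 64793/2


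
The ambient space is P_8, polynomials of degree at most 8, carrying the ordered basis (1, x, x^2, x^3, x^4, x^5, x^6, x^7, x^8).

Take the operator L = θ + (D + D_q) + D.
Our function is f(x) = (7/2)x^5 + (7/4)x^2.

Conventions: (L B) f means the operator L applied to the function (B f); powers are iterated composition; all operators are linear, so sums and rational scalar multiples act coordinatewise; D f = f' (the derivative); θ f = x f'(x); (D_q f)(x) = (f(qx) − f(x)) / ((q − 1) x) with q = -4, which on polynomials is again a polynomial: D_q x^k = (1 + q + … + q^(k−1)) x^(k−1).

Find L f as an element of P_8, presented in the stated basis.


the image equals g(x) = (35/2)x^5 + (1505/2)x^4 + (7/2)x^2 + (7/4)x

θ f = (35/2)x^5 + (7/2)x^2
D f = (35/2)x^4 + (7/2)x
D_q f = (1435/2)x^4 - (21/4)x
(D + D_q) f = 735x^4 - (7/4)x
D f = (35/2)x^4 + (7/2)x
(θ + (D + D_q) + D) f = (35/2)x^5 + (1505/2)x^4 + (7/2)x^2 + (7/4)x


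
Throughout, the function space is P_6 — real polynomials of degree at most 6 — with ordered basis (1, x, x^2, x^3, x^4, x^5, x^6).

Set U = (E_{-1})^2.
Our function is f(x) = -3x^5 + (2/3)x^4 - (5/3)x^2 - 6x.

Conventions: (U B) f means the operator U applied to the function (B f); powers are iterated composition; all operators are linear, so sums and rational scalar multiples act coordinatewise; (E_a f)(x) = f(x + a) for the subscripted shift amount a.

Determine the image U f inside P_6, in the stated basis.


E_{-1} f = -3x^5 + (47/3)x^4 - (98/3)x^3 + (97/3)x^2 - (61/3)x + 8
E_{-1} E_{-1} f = -3x^5 + (92/3)x^4 - (376/3)x^3 + (763/3)x^2 - (782/3)x + 112

the image equals g(x) = -3x^5 + (92/3)x^4 - (376/3)x^3 + (763/3)x^2 - (782/3)x + 112


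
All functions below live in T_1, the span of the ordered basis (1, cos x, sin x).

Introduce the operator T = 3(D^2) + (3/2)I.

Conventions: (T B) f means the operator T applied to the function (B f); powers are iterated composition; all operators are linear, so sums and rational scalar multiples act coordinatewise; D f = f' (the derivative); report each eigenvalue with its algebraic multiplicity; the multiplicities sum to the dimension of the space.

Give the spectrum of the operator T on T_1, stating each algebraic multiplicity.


image of 1: 3/2
image of cos x: -(3/2)cos x
image of sin x: -(3/2)sin x
the matrix is diagonal; its diagonal is (3/2, -3/2, -3/2)
for a triangular matrix the eigenvalues are the diagonal entries, with algebraic multiplicity their repetition count

λ = -3/2 (multiplicity 2), λ = 3/2 (multiplicity 1)


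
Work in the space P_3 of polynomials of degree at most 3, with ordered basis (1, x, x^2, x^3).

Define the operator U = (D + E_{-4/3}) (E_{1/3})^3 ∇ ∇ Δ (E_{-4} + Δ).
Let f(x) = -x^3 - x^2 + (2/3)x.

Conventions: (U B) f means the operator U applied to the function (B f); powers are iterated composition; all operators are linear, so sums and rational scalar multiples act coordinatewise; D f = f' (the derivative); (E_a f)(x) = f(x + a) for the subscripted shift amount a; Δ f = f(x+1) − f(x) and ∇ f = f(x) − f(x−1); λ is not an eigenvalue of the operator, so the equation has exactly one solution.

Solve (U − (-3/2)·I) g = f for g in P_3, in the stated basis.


the result is g(x) = -(2/3)x^3 - (2/3)x^2 + (4/9)x + 8/3

write g with unknown coordinates in the stated basis and equate coefficients in (U − (-3/2)·I) g = f
solving from the highest basis element down gives g = -(2/3)x^3 - (2/3)x^2 + (4/9)x + 8/3
check: U g = -4
so U g − (-3/2)·g = -x^3 - x^2 + (2/3)x = f ✓


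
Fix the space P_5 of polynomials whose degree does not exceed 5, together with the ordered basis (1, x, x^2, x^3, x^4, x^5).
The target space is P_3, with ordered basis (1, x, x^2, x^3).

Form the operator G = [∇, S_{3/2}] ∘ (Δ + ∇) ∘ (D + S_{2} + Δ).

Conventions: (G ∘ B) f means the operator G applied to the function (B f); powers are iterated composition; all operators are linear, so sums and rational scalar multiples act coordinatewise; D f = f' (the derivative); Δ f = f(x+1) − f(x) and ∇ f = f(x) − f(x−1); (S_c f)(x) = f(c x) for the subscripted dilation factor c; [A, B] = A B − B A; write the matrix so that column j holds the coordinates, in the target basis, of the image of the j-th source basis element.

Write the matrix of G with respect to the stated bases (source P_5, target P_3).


the matrix is [[0, 0, 8, -48, 320, -1925]; [0, 0, 0, 72, -648, 5160]; [0, 0, 0, 0, 432, -5130]; [0, 0, 0, 0, 0, 2160]] (rows listed top to bottom)

image of 1: 0
image of x: 0
image of x^2: 8
image of x^3: 72x - 48
image of x^4: 432x^2 - 648x + 320
image of x^5: 2160x^3 - 5130x^2 + 5160x - 1925
each image's coordinates form column j of the matrix


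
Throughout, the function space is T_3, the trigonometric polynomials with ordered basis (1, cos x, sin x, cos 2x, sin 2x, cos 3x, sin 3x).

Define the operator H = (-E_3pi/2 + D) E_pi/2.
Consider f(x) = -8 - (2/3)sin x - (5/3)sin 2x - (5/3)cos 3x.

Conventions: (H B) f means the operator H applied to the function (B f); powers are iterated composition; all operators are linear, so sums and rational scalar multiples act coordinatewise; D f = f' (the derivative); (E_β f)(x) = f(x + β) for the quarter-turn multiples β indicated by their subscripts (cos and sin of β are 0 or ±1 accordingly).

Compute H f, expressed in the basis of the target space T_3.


E_pi/2 f = -8 - (2/3)cos x + (5/3)sin 2x - (5/3)sin 3x
E_3pi/2 E_pi/2 f = -8 - (2/3)sin x - (5/3)sin 2x - (5/3)cos 3x
(-E_3pi/2) E_pi/2 f = 8 + (2/3)sin x + (5/3)sin 2x + (5/3)cos 3x
D E_pi/2 f = (2/3)sin x + (10/3)cos 2x - 5cos 3x
(-E_3pi/2 + D) E_pi/2 f = 8 + (4/3)sin x + (10/3)cos 2x + (5/3)sin 2x - (10/3)cos 3x

the image equals g(x) = 8 + (4/3)sin x + (10/3)cos 2x + (5/3)sin 2x - (10/3)cos 3x


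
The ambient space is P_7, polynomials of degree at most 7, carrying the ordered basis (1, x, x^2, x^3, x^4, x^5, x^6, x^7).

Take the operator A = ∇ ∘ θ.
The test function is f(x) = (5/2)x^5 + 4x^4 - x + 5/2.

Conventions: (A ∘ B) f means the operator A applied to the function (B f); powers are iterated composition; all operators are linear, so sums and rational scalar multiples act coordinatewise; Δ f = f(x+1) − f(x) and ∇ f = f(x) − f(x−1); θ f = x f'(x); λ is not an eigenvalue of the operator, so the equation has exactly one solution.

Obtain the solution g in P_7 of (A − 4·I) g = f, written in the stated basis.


write g with unknown coordinates in the stated basis and equate coefficients in (A − 4·I) g = f
solving from the highest basis element down gives g = -(5/8)x^5 - (157/32)x^4 - (189/16)x^3 - (317/64)x^2 + (197/32)x - 43/32
check: A g = -(125/8)x^4 - (189/4)x^3 - (317/16)x^2 + (189/8)x - 23/8
so A g − 4·g = (5/2)x^5 + 4x^4 - x + 5/2 = f ✓

the result is g(x) = -(5/8)x^5 - (157/32)x^4 - (189/16)x^3 - (317/64)x^2 + (197/32)x - 43/32


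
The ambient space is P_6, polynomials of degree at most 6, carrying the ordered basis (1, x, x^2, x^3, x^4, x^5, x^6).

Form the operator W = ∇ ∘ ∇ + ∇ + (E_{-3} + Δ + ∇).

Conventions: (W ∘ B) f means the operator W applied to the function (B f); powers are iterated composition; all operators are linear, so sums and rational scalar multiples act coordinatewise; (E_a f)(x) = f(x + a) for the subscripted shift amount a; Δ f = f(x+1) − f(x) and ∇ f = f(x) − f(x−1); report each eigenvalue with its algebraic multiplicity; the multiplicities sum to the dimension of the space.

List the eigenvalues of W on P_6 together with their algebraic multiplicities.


image of 1: 1
image of x: x
image of x^2: x^2 + 10
image of x^3: x^3 + 30x - 30
image of x^4: x^4 + 60x^2 - 120x + 94
image of x^5: x^5 + 100x^3 - 300x^2 + 470x - 270
image of x^6: x^6 + 150x^4 - 600x^3 + 1410x^2 - 1620x + 790
the matrix is upper triangular; its diagonal is (1, 1, 1, 1, 1, 1, 1)
for a triangular matrix the eigenvalues are the diagonal entries, with algebraic multiplicity their repetition count

λ = 1 (multiplicity 7)


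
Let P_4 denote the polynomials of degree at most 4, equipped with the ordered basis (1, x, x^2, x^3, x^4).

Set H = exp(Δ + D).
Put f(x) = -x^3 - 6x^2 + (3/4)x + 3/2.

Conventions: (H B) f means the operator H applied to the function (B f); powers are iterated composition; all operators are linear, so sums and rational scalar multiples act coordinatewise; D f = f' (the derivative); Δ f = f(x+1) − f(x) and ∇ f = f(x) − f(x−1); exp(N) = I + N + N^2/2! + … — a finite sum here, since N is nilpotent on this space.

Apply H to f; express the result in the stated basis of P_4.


order-1 term: -6x^2 - 27x - 11/2
order-2 term: -12x - 30
order-3 term: -8
the series for exp(Δ + D) f terminates at order 3
exp(Δ + D) f = -x^3 - 12x^2 - (153/4)x - 42

the result is g(x) = -x^3 - 12x^2 - (153/4)x - 42


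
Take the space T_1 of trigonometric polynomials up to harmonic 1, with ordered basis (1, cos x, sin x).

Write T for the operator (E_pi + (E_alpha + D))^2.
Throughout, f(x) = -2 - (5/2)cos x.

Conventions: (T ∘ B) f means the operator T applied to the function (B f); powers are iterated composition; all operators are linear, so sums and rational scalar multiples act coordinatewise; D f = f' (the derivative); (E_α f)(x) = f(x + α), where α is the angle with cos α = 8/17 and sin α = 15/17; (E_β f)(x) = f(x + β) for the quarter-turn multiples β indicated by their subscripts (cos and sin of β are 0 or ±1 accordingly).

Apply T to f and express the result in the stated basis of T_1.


the result is g(x) = -8 + (4715/578)cos x - (1440/289)sin x

E_pi f = -2 + (5/2)cos x
E_alpha f = -2 - (20/17)cos x + (75/34)sin x
D f = (5/2)sin x
(E_alpha + D) f = -2 - (20/17)cos x + (80/17)sin x
(E_pi + (E_alpha + D)) f = -4 + (45/34)cos x + (80/17)sin x
E_pi (E_pi + (E_alpha + D)) f = -4 - (45/34)cos x - (80/17)sin x
E_alpha (E_pi + (E_alpha + D)) f = -4 + (1380/289)cos x + (605/578)sin x
D (E_pi + (E_alpha + D)) f = (80/17)cos x - (45/34)sin x
(E_alpha + D) (E_pi + (E_alpha + D)) f = -4 + (2740/289)cos x - (80/289)sin x
(E_pi + (E_alpha + D)) (E_pi + (E_alpha + D)) f = -8 + (4715/578)cos x - (1440/289)sin x


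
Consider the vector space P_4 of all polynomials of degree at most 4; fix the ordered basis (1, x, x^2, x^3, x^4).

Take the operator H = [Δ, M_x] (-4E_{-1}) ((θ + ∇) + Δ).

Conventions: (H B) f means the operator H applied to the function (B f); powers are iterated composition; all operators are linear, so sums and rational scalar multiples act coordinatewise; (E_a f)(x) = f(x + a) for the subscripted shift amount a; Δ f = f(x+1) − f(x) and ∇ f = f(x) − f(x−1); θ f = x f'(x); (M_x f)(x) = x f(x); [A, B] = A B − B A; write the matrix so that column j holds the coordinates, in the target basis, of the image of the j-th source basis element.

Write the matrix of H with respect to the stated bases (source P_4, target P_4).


image of 1: 0
image of x: -4x - 8
image of x^2: -8x^2 - 16x
image of x^3: -12x^3 - 24x^2 - 8
image of x^4: -16x^4 - 32x^3 - 32x
each image's coordinates form column j of the matrix

the matrix is [[0, -8, 0, -8, 0]; [0, -4, -16, 0, -32]; [0, 0, -8, -24, 0]; [0, 0, 0, -12, -32]; [0, 0, 0, 0, -16]] (rows listed top to bottom)


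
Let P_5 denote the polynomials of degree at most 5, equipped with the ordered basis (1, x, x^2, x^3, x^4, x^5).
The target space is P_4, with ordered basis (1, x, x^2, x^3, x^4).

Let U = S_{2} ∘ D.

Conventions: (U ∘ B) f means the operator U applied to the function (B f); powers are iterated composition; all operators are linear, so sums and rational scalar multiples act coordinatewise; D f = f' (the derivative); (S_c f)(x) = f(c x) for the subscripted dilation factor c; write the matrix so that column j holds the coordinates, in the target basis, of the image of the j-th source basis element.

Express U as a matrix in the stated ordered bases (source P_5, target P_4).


the matrix is [[0, 1, 0, 0, 0, 0]; [0, 0, 4, 0, 0, 0]; [0, 0, 0, 12, 0, 0]; [0, 0, 0, 0, 32, 0]; [0, 0, 0, 0, 0, 80]] (rows listed top to bottom)

image of 1: 0
image of x: 1
image of x^2: 4x
image of x^3: 12x^2
image of x^4: 32x^3
image of x^5: 80x^4
each image's coordinates form column j of the matrix


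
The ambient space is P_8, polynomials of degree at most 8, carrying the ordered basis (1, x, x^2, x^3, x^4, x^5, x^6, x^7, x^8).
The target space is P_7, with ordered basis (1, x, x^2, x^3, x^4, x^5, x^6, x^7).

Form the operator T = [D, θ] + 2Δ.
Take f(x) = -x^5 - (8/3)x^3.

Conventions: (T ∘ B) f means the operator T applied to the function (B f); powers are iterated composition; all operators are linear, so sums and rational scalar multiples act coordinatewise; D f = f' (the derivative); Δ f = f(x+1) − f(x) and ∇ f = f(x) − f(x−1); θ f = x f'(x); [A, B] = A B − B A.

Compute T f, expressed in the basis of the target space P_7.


the image equals g(x) = -15x^4 - 20x^3 - 44x^2 - 26x - 22/3

θ f = -5x^5 - 8x^3
D θ f = -25x^4 - 24x^2
D f = -5x^4 - 8x^2
θ D f = -20x^4 - 16x^2
[D, θ] f = -5x^4 - 8x^2
Δ f = -5x^4 - 10x^3 - 18x^2 - 13x - 11/3
(2Δ) f = -10x^4 - 20x^3 - 36x^2 - 26x - 22/3
([D, θ] + 2Δ) f = -15x^4 - 20x^3 - 44x^2 - 26x - 22/3


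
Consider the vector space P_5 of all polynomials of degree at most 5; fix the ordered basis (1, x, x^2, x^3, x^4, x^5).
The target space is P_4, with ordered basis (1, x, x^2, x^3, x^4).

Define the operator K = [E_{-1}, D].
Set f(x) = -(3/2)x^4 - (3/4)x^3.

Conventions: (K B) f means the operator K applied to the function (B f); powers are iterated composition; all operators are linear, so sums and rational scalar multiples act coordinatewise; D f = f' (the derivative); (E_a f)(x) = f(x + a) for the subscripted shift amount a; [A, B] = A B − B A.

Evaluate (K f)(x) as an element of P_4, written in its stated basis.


the result is g(x) = 0

D f = -6x^3 - (9/4)x^2
E_{-1} D f = -6x^3 + (63/4)x^2 - (27/2)x + 15/4
E_{-1} f = -(3/2)x^4 + (21/4)x^3 - (27/4)x^2 + (15/4)x - 3/4
D E_{-1} f = -6x^3 + (63/4)x^2 - (27/2)x + 15/4
[E_{-1}, D] f = 0


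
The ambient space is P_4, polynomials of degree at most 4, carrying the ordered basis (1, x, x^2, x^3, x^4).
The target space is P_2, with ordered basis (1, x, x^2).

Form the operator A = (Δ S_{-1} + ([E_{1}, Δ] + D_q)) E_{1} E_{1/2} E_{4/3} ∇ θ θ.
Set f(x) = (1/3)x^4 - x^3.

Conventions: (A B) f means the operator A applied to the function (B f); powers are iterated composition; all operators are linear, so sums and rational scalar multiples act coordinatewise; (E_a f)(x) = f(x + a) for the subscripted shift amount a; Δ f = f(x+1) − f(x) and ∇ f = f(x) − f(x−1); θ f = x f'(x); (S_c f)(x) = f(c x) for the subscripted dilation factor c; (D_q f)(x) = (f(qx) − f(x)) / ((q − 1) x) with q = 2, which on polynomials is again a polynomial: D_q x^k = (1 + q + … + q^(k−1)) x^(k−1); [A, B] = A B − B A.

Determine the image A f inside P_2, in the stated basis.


θ f = (4/3)x^4 - 3x^3
θ θ f = (16/3)x^4 - 9x^3
∇ (θ θ) f = (64/3)x^3 - 59x^2 + (145/3)x - 43/3
E_{4/3} (∇ θ θ) f = (64/3)x^3 + (79/3)x^2 + (43/9)x - 341/81
E_{1/2} E_{4/3} (∇ θ θ) f = (64/3)x^3 + (175/3)x^2 + (424/9)x + 2407/324
E_{1} E_{1/2} E_{4/3} (∇ θ θ) f = (64/3)x^3 + (367/3)x^2 + (2050/9)x + 43483/324
S_{-1} (E_{1} E_{1/2} E_{4/3} ∇ θ θ) f = -(64/3)x^3 + (367/3)x^2 - (2050/9)x + 43483/324
Δ S_{-1} (E_{1} E_{1/2} E_{4/3} ∇ θ θ) f = -64x^2 + (542/3)x - 1141/9
Δ (E_{1} E_{1/2} E_{4/3} ∇ θ θ) f = 64x^2 + (926/3)x + 3343/9
E_{1} Δ (E_{1} E_{1/2} E_{4/3} ∇ θ θ) f = 64x^2 + (1310/3)x + 6697/9
E_{1} (E_{1} E_{1/2} E_{4/3} ∇ θ θ) f = (64/3)x^3 + (559/3)x^2 + (4828/9)x + 163831/324
Δ E_{1} (E_{1} E_{1/2} E_{4/3} ∇ θ θ) f = 64x^2 + (1310/3)x + 6697/9
[E_{1}, Δ] (E_{1} E_{1/2} E_{4/3} ∇ θ θ) f = 0
D_q (E_{1} E_{1/2} E_{4/3} ∇ θ θ) f = (448/3)x^2 + 367x + 2050/9
([E_{1}, Δ] + D_q) (E_{1} E_{1/2} E_{4/3} ∇ θ θ) f = (448/3)x^2 + 367x + 2050/9
(Δ S_{-1} + ([E_{1}, Δ] + D_q)) (E_{1} E_{1/2} E_{4/3} ∇ θ θ) f = (256/3)x^2 + (1643/3)x + 101

g(x) = (256/3)x^2 + (1643/3)x + 101


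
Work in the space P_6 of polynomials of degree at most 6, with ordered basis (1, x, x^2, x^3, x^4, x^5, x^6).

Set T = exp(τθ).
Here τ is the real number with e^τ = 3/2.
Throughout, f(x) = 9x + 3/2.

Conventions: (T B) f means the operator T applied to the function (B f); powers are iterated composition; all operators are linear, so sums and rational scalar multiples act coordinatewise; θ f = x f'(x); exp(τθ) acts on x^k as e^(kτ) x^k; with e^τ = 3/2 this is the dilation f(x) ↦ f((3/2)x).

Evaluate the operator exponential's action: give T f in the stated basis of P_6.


exp(τθ) x^k = e^(kτ) x^k; with e^τ = 3/2 this sends x^k to (3/2)^k x^k
x ↦ 3/2 x
applying this coordinatewise to f: exp(τθ) f = (27/2)x + 3/2

the result is g(x) = (27/2)x + 3/2


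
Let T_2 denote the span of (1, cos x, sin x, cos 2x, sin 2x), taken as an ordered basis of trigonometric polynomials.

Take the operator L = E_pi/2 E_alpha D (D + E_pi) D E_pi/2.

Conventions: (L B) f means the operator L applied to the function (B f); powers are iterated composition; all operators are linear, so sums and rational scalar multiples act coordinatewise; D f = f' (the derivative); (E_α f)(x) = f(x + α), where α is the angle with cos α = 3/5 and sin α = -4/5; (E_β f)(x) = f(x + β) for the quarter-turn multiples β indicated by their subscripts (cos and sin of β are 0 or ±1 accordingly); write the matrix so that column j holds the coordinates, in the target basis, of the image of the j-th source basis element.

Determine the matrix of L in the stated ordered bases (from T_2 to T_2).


image of 1: 0
image of cos x: (1/5)cos x - (7/5)sin x
image of sin x: (7/5)cos x + (1/5)sin x
image of cos 2x: -(164/25)cos 2x - (152/25)sin 2x
image of sin 2x: (152/25)cos 2x - (164/25)sin 2x
each image's coordinates form column j of the matrix

the matrix is [[0, 0, 0, 0, 0]; [0, 1/5, 7/5, 0, 0]; [0, -7/5, 1/5, 0, 0]; [0, 0, 0, -164/25, 152/25]; [0, 0, 0, -152/25, -164/25]] (rows listed top to bottom)


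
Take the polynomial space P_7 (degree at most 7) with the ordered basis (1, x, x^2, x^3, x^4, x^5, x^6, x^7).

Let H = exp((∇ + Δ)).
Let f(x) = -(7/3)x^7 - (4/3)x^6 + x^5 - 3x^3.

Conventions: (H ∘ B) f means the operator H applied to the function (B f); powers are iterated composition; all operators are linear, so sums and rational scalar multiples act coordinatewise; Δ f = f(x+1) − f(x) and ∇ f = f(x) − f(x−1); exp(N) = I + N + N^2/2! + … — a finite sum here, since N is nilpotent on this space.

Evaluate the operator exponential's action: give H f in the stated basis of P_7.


g(x) = -(7/3)x^7 - 34x^6 - 211x^5 - (2660/3)x^4 - 2843x^3 - 6144x^2 - (24316/3)x - 15386/3

order-1 term: -(98/3)x^6 - 16x^5 - (460/3)x^4 - (160/3)x^3 - 96x^2 - 16x - 26/3
order-2 term: -196x^5 - 80x^4 - (3800/3)x^3 - 320x^2 - (3004/3)x - 256/3
order-3 term: -(1960/3)x^4 - (640/3)x^3 - 3840x^2 - 640x - 4928/3
order-4 term: -(3920/3)x^3 - 320x^2 - (15440/3)x - 1280/3
order-5 term: -1568x^2 - 256x - 7744/3
order-6 term: -(3136/3)x - 256/3
order-7 term: -896/3
the series for exp((∇ + Δ)) f terminates at order 7
exp((∇ + Δ)) f = -(7/3)x^7 - 34x^6 - 211x^5 - (2660/3)x^4 - 2843x^3 - 6144x^2 - (24316/3)x - 15386/3


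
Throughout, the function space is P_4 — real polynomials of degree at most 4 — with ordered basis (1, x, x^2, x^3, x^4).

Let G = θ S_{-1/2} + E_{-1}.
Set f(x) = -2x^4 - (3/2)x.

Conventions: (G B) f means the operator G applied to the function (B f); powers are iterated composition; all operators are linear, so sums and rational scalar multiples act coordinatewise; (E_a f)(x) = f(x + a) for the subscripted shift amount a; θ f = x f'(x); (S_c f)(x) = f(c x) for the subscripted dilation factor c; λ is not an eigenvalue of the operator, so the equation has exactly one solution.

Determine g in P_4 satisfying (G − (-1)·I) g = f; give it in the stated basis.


write g with unknown coordinates in the stated basis and equate coefficients in (G − (-1)·I) g = f
solving from the highest basis element down gives g = -(8/9)x^4 - (256/117)x^3 - (32/65)x^2 + (613/1755)x - 803/3510
check: G g = -(10/9)x^4 + (256/117)x^3 + (32/65)x^2 - (6491/3510)x + 803/3510
so G g − (-1)·g = -2x^4 - (3/2)x = f ✓

g(x) = -(8/9)x^4 - (256/117)x^3 - (32/65)x^2 + (613/1755)x - 803/3510


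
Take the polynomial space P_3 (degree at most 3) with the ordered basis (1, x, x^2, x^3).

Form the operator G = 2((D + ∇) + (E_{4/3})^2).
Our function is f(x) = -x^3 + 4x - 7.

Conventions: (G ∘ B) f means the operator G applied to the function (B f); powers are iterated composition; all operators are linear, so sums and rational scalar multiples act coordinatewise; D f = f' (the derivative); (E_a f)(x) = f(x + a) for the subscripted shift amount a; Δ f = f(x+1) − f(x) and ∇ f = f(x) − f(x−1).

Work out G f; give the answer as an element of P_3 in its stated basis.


D f = -3x^2 + 4
∇ f = -3x^2 + 3x + 3
(D + ∇) f = -6x^2 + 3x + 7
E_{4/3} f = -x^3 - 4x^2 - (4/3)x - 109/27
E_{4/3} E_{4/3} f = -x^3 - 8x^2 - (52/3)x - 413/27
((D + ∇) + (E_{4/3})^2) f = -x^3 - 14x^2 - (43/3)x - 224/27
(2((D + ∇) + (E_{4/3})^2)) f = -2x^3 - 28x^2 - (86/3)x - 448/27

the result is g(x) = -2x^3 - 28x^2 - (86/3)x - 448/27


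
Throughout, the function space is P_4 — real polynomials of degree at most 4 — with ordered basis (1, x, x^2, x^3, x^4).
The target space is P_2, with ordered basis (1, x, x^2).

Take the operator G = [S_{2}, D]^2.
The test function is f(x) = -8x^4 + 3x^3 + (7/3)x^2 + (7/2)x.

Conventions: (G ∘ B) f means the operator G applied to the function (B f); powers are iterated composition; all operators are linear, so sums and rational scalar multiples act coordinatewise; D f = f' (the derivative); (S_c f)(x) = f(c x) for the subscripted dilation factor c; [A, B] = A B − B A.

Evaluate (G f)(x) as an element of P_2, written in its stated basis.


g(x) = -3072x^2 + 144x + 28/3

D f = -32x^3 + 9x^2 + (14/3)x + 7/2
S_{2} D f = -256x^3 + 36x^2 + (28/3)x + 7/2
S_{2} f = -128x^4 + 24x^3 + (28/3)x^2 + 7x
D S_{2} f = -512x^3 + 72x^2 + (56/3)x + 7
[S_{2}, D] f = 256x^3 - 36x^2 - (28/3)x - 7/2
D [S_{2}, D] f = 768x^2 - 72x - 28/3
S_{2} D [S_{2}, D] f = 3072x^2 - 144x - 28/3
S_{2} [S_{2}, D] f = 2048x^3 - 144x^2 - (56/3)x - 7/2
D S_{2} [S_{2}, D] f = 6144x^2 - 288x - 56/3
[S_{2}, D] [S_{2}, D] f = -3072x^2 + 144x + 28/3


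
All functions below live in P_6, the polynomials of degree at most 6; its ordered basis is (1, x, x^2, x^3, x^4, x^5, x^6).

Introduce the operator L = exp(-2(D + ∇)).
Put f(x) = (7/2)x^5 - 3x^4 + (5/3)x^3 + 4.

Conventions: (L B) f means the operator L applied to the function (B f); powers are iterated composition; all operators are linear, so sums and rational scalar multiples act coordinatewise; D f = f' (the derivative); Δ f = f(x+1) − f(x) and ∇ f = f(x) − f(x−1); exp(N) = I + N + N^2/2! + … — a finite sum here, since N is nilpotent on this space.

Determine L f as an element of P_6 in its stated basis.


the result is g(x) = (7/2)x^5 - 73x^4 + (2039/3)x^3 - 3494x^2 + 9815x - 11939

order-1 term: -70x^4 + 118x^3 - 126x^2 + 69x - 49/3
order-2 term: 560x^3 - 1128x^2 + 1138x - 452
order-3 term: -2240x^2 + 4128x - 7928/3
order-4 term: 4480x - 5248
order-5 term: -3584
the series for exp(-2(D + ∇)) f terminates at order 5
exp(-2(D + ∇)) f = (7/2)x^5 - 73x^4 + (2039/3)x^3 - 3494x^2 + 9815x - 11939


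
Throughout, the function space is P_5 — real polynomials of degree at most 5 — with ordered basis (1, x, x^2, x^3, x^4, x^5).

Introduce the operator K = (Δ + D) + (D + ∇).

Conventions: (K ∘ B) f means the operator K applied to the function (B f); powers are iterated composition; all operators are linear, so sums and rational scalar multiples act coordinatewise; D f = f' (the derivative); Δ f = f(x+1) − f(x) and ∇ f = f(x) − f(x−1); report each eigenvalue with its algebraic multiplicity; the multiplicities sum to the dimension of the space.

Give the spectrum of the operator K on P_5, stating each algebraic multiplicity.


image of 1: 0
image of x: 4
image of x^2: 8x
image of x^3: 12x^2 + 2
image of x^4: 16x^3 + 8x
image of x^5: 20x^4 + 20x^2 + 2
the matrix is upper triangular; its diagonal is (0, 0, 0, 0, 0, 0)
for a triangular matrix the eigenvalues are the diagonal entries, with algebraic multiplicity their repetition count

λ = 0 (multiplicity 6)


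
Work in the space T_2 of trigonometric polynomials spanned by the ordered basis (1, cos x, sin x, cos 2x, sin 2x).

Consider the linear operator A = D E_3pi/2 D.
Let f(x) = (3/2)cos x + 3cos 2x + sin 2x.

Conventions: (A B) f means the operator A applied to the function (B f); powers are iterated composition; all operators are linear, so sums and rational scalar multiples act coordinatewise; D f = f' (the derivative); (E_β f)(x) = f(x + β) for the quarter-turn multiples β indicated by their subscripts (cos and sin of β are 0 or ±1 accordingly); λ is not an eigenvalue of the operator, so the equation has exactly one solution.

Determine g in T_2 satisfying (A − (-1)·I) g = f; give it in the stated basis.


g(x) = (3/4)cos x + (3/4)sin x + (3/5)cos 2x + (1/5)sin 2x

write g with unknown coordinates in the stated basis and equate coefficients in (A − (-1)·I) g = f
solving from the highest basis element down gives g = (3/4)cos x + (3/4)sin x + (3/5)cos 2x + (1/5)sin 2x
check: A g = (3/4)cos x - (3/4)sin x + (12/5)cos 2x + (4/5)sin 2x
so A g − (-1)·g = (3/2)cos x + 3cos 2x + sin 2x = f ✓


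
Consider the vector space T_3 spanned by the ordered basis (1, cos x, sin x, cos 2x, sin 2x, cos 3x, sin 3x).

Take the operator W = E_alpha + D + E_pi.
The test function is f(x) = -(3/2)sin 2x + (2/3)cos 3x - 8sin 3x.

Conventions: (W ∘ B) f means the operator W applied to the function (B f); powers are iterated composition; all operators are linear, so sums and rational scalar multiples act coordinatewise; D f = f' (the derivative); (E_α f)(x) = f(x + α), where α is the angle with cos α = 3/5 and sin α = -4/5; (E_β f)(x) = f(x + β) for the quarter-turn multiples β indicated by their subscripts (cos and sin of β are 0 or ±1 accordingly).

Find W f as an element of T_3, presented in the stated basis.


the result is g(x) = -(39/25)cos 2x - (27/25)sin 2x - (8428/375)cos 3x + (5146/375)sin 3x

E_alpha f = (36/25)cos 2x + (21/50)sin 2x + (274/125)cos 3x + (2896/375)sin 3x
D f = -3cos 2x - 24cos 3x - 2sin 3x
E_pi f = -(3/2)sin 2x - (2/3)cos 3x + 8sin 3x
(E_alpha + D + E_pi) f = -(39/25)cos 2x - (27/25)sin 2x - (8428/375)cos 3x + (5146/375)sin 3x


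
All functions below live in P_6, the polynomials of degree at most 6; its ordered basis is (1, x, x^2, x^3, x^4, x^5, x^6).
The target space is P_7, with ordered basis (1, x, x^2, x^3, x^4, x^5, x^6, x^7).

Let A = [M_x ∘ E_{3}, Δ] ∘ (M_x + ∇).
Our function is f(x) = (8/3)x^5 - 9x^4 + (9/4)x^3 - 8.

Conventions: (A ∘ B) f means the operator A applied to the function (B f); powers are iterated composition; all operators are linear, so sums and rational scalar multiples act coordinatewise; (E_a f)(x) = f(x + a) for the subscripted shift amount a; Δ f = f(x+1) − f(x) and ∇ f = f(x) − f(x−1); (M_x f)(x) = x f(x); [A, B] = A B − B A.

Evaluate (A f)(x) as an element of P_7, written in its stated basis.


the image equals g(x) = -(8/3)x^6 - 55x^5 - (5707/12)x^4 - 2160x^3 - (63737/12)x^2 - (77767/12)x - 34099/12

M_x f = (8/3)x^6 - 9x^5 + (9/4)x^4 - 8x
∇ f = (40/3)x^4 - (188/3)x^3 + (1049/12)x^2 - (673/12)x + 167/12
(M_x + ∇) f = (8/3)x^6 - 9x^5 + (187/12)x^4 - (188/3)x^3 + (1049/12)x^2 - (769/12)x + 167/12
Δ (M_x + ∇) f = 16x^5 - 5x^4 + (77/3)x^3 - (289/2)x^2 + (121/6)x - 361/12
E_{3} Δ (M_x + ∇) f = 16x^5 + 235x^4 + (4217/3)x^3 + (8273/2)x^2 + (34717/6)x + 34871/12
M_x E_{3} Δ (M_x + ∇) f = 16x^6 + 235x^5 + (4217/3)x^4 + (8273/2)x^3 + (34717/6)x^2 + (34871/12)x
E_{3} (M_x + ∇) f = (8/3)x^6 + 39x^5 + (2887/12)x^4 + (2263/3)x^3 + (14099/12)x^2 + (8333/12)x - 193/3
M_x E_{3} (M_x + ∇) f = (8/3)x^7 + 39x^6 + (2887/12)x^5 + (2263/3)x^4 + (14099/12)x^3 + (8333/12)x^2 - (193/3)x
Δ (M_x ∘ E_{3}) (M_x + ∇) f = (56/3)x^6 + 290x^5 + (7525/4)x^4 + (12593/2)x^3 + (133171/12)x^2 + (18773/2)x + 34099/12
[M_x ∘ E_{3}, Δ] (M_x + ∇) f = -(8/3)x^6 - 55x^5 - (5707/12)x^4 - 2160x^3 - (63737/12)x^2 - (77767/12)x - 34099/12


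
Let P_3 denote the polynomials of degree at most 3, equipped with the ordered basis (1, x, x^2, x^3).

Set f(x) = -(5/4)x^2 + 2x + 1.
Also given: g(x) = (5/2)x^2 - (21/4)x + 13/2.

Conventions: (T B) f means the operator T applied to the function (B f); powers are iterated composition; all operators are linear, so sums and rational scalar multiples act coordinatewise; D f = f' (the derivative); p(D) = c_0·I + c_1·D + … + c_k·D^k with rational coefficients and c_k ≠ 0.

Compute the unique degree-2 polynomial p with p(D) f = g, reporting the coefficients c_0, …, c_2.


p(D) = -2·I + (1/2)·D − 3·D^2, i.e. c_0 = -2, c_1 = 1/2, c_2 = -3

D^0 f = -(5/4)x^2 + 2x + 1
D^1 f = -(5/2)x + 2
D^2 f = -5/2
matching coefficients of g against c_0 f + c_1 Df + … from the top degree down determines the c_i
solution: c_0 = -2, c_1 = 1/2, c_2 = -3


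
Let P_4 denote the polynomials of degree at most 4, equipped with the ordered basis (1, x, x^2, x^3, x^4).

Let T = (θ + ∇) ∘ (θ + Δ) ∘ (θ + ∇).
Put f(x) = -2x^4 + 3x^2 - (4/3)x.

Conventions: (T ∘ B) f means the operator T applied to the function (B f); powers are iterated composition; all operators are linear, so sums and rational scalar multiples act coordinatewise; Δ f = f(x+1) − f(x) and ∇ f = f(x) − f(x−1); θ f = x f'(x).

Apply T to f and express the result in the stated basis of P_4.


θ f = -8x^4 + 6x^2 - (4/3)x
∇ f = -8x^3 + 12x^2 - 2x - 7/3
(θ + ∇) f = -8x^4 - 8x^3 + 18x^2 - (10/3)x - 7/3
θ (θ + ∇) f = -32x^4 - 24x^3 + 36x^2 - (10/3)x
Δ (θ + ∇) f = -32x^3 - 72x^2 - 20x - 4/3
(θ + Δ) (θ + ∇) f = -32x^4 - 56x^3 - 36x^2 - (70/3)x - 4/3
θ (θ + Δ) (θ + ∇) f = -128x^4 - 168x^3 - 72x^2 - (70/3)x
∇ (θ + Δ) (θ + ∇) f = -128x^3 + 24x^2 - 32x - 34/3
(θ + ∇) (θ + Δ) (θ + ∇) f = -128x^4 - 296x^3 - 48x^2 - (166/3)x - 34/3

g(x) = -128x^4 - 296x^3 - 48x^2 - (166/3)x - 34/3
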